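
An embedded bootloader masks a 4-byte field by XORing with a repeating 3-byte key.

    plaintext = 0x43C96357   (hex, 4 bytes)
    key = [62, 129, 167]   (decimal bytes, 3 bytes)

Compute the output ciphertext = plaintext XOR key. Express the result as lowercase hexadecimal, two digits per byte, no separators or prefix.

The 3-byte key repeats, so the effective keystream is 3e 81 a7 3e.
byte 0: 43 ^ 3e = 7d
byte 1: c9 ^ 81 = 48
byte 2: 63 ^ a7 = c4
byte 3: 57 ^ 3e = 69

7d48c469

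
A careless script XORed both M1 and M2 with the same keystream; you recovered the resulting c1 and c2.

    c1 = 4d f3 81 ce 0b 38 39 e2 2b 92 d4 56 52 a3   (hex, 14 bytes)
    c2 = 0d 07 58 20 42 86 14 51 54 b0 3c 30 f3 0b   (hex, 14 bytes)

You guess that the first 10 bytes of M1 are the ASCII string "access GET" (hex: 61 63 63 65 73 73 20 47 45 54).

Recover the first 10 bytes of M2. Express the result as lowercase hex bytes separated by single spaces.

21 97 ba 8b 3a cd 0d f4 3a 76

First, c1 ⊕ c2 = (M1 ⊕ K) ⊕ (M2 ⊕ K) = M1 ⊕ M2, so the key drops out. Then M2 = (M1 ⊕ M2) ⊕ M1 over the first 10 bytes.
byte 0: (4d XOR 0d) XOR 61 = 40 XOR 61 = 21
byte 1: (f3 XOR 07) XOR 63 = f4 XOR 63 = 97
byte 2: (81 XOR 58) XOR 63 = d9 XOR 63 = ba
byte 3: (ce XOR 20) XOR 65 = ee XOR 65 = 8b
byte 4: (0b XOR 42) XOR 73 = 49 XOR 73 = 3a
byte 5: (38 XOR 86) XOR 73 = be XOR 73 = cd
byte 6: (39 XOR 14) XOR 20 = 2d XOR 20 = 0d
byte 7: (e2 XOR 51) XOR 47 = b3 XOR 47 = f4
byte 8: (2b XOR 54) XOR 45 = 7f XOR 45 = 3a
byte 9: (92 XOR b0) XOR 54 = 22 XOR 54 = 76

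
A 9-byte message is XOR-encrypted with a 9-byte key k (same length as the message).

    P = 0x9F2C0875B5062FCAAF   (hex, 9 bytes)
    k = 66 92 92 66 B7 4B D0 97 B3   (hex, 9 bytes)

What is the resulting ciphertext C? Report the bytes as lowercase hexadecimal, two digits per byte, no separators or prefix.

XOR is its own inverse, so applying the key byte-wise gives the result directly.
byte 0: 9f ⊕ 66 = f9
byte 1: 2c ⊕ 92 = be
byte 2: 08 ⊕ 92 = 9a
byte 3: 75 ⊕ 66 = 13
byte 4: b5 ⊕ b7 = 02
byte 5: 06 ⊕ 4b = 4d
byte 6: 2f ⊕ d0 = ff
byte 7: ca ⊕ 97 = 5d
byte 8: af ⊕ b3 = 1c

f9be9a13024dff5d1c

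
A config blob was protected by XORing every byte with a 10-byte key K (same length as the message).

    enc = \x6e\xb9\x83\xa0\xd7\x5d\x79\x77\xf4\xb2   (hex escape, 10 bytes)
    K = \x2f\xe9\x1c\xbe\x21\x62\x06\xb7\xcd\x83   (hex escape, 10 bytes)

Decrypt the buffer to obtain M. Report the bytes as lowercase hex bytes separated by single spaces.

41 50 9f 1e f6 3f 7f c0 39 31

XOR is its own inverse, so applying the key byte-wise gives the result directly.
6e XOR 2f = 41
b9 XOR e9 = 50
83 XOR 1c = 9f
a0 XOR be = 1e
d7 XOR 21 = f6
5d XOR 62 = 3f
79 XOR 06 = 7f
77 XOR b7 = c0
f4 XOR cd = 39
b2 XOR 83 = 31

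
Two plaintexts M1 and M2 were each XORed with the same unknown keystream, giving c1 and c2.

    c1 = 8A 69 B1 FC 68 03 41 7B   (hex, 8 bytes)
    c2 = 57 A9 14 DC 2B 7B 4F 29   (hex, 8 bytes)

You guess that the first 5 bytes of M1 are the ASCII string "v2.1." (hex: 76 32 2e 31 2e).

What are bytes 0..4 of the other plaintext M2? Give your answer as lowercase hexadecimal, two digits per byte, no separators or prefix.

abf28b116d

First, c1 ⊕ c2 = (M1 ⊕ K) ⊕ (M2 ⊕ K) = M1 ⊕ M2, so the key drops out. Then M2 = (M1 ⊕ M2) ⊕ M1 over the first 5 bytes.
byte 0: (8a XOR 57) XOR 76 = dd XOR 76 = ab
byte 1: (69 XOR a9) XOR 32 = c0 XOR 32 = f2
byte 2: (b1 XOR 14) XOR 2e = a5 XOR 2e = 8b
byte 3: (fc XOR dc) XOR 31 = 20 XOR 31 = 11
byte 4: (68 XOR 2b) XOR 2e = 43 XOR 2e = 6d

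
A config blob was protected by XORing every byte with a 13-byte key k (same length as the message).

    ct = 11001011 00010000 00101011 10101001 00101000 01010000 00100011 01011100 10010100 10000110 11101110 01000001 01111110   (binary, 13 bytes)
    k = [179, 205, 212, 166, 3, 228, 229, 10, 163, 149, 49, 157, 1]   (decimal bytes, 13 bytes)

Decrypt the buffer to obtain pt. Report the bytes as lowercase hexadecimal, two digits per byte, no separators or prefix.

cb ^ b3 = 78
10 ^ cd = dd
2b ^ d4 = ff
a9 ^ a6 = 0f
28 ^ 03 = 2b
50 ^ e4 = b4
23 ^ e5 = c6
5c ^ 0a = 56
94 ^ a3 = 37
86 ^ 95 = 13
ee ^ 31 = df
41 ^ 9d = dc
7e ^ 01 = 7f

78ddff0f2bb4c6563713dfdc7f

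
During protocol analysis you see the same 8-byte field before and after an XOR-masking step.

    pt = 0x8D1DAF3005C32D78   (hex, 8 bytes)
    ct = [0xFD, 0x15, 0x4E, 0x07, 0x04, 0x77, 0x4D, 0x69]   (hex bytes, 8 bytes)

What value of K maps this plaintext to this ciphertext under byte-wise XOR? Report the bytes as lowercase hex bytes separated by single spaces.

Since ct = pt ⊕ K, XORing both sides with pt gives K = pt ⊕ ct.
byte 0: 8d ^ fd = 70
byte 1: 1d ^ 15 = 08
byte 2: af ^ 4e = e1
byte 3: 30 ^ 07 = 37
byte 4: 05 ^ 04 = 01
byte 5: c3 ^ 77 = b4
byte 6: 2d ^ 4d = 60
byte 7: 78 ^ 69 = 11

70 08 e1 37 01 b4 60 11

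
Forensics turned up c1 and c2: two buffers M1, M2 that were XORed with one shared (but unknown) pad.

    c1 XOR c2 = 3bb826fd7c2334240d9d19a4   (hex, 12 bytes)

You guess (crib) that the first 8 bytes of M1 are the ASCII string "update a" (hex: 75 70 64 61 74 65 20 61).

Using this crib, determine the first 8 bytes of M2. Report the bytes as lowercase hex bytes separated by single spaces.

4e c8 42 9c 08 46 14 45

Since c1 ⊕ c2 = M1 ⊕ M2, XORing with the guessed M1 bytes yields the corresponding M2 bytes: M2 = (c1 ⊕ c2) ⊕ M1.
3b ^ 75 = 4e
b8 ^ 70 = c8
26 ^ 64 = 42
fd ^ 61 = 9c
7c ^ 74 = 08
23 ^ 65 = 46
34 ^ 20 = 14
24 ^ 61 = 45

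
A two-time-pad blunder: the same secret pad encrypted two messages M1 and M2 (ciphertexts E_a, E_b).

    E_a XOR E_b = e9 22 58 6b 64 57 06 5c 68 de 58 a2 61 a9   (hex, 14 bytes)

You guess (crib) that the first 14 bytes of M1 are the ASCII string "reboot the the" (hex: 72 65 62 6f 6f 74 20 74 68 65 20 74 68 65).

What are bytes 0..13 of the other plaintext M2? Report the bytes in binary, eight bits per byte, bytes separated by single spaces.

10011011 01000111 00111010 00000100 00001011 00100011 00100110 00101000 00000000 10111011 01111000 11010110 00001001 11001100

Since E_a ⊕ E_b = M1 ⊕ M2, XORing with the guessed M1 bytes yields the corresponding M2 bytes: M2 = (E_a ⊕ E_b) ⊕ M1.
byte 0: 233 xor 114 = 155
byte 1:  34 xor 101 =  71
byte 2:  88 xor  98 =  58
byte 3: 107 xor 111 =   4
byte 4: 100 xor 111 =  11
byte 5:  87 xor 116 =  35
byte 6:   6 xor  32 =  38
byte 7:  92 xor 116 =  40
byte 8: 104 xor 104 =   0
byte 9: 222 xor 101 = 187
byte 10:  88 xor  32 = 120
byte 11: 162 xor 116 = 214
byte 12:  97 xor 104 =   9
byte 13: 169 xor 101 = 204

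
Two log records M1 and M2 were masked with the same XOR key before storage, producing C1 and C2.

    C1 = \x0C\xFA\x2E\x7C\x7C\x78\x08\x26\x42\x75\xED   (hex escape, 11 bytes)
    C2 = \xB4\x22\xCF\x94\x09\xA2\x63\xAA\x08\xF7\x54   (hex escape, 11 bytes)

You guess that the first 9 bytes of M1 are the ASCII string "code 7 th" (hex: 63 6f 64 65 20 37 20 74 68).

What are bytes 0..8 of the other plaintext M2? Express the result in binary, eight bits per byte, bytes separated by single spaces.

11011011 10110111 10000101 10001101 01010101 11101101 01001011 11111000 00100010

First, C1 ⊕ C2 = (M1 ⊕ K) ⊕ (M2 ⊕ K) = M1 ⊕ M2, so the key drops out. Then M2 = (M1 ⊕ M2) ⊕ M1 over the first 9 bytes.
byte 0: (0c xor b4) xor 63 = b8 xor 63 = db
byte 1: (fa xor 22) xor 6f = d8 xor 6f = b7
byte 2: (2e xor cf) xor 64 = e1 xor 64 = 85
byte 3: (7c xor 94) xor 65 = e8 xor 65 = 8d
byte 4: (7c xor 09) xor 20 = 75 xor 20 = 55
byte 5: (78 xor a2) xor 37 = da xor 37 = ed
byte 6: (08 xor 63) xor 20 = 6b xor 20 = 4b
byte 7: (26 xor aa) xor 74 = 8c xor 74 = f8
byte 8: (42 xor 08) xor 68 = 4a xor 68 = 22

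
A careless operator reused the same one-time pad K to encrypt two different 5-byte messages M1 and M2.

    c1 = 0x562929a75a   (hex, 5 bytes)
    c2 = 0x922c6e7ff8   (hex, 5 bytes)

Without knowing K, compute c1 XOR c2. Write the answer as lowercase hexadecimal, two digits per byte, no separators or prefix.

c40547d8a2

c1 ⊕ c2 = (M1 ⊕ K) ⊕ (M2 ⊕ K) = M1 ⊕ M2 — the shared key cancels under XOR.
byte 0: 56 xor 92 = c4
byte 1: 29 xor 2c = 05
byte 2: 29 xor 6e = 47
byte 3: a7 xor 7f = d8
byte 4: 5a xor f8 = a2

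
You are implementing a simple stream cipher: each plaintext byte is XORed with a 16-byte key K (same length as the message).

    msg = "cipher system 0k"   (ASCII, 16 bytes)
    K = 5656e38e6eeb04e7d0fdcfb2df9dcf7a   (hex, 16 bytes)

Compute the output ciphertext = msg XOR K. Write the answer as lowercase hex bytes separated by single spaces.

XOR is its own inverse, so applying the key byte-wise gives the result directly.
01100011 ⊕ 01010110 = 00110101
01101001 ⊕ 01010110 = 00111111
01110000 ⊕ 11100011 = 10010011
01101000 ⊕ 10001110 = 11100110
01100101 ⊕ 01101110 = 00001011
01110010 ⊕ 11101011 = 10011001
00100000 ⊕ 00000100 = 00100100
01110011 ⊕ 11100111 = 10010100
01111001 ⊕ 11010000 = 10101001
01110011 ⊕ 11111101 = 10001110
01110100 ⊕ 11001111 = 10111011
01100101 ⊕ 10110010 = 11010111
01101101 ⊕ 11011111 = 10110010
00100000 ⊕ 10011101 = 10111101
00110000 ⊕ 11001111 = 11111111
01101011 ⊕ 01111010 = 00010001

35 3f 93 e6 0b 99 24 94 a9 8e bb d7 b2 bd ff 11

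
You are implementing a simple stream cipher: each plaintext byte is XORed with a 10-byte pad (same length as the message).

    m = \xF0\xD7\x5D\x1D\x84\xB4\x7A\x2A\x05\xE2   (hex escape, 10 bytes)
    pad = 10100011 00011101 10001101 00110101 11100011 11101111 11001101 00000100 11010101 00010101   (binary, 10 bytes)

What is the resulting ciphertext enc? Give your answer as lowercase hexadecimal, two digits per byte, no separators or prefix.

f0 xor a3 = 53
d7 xor 1d = ca
5d xor 8d = d0
1d xor 35 = 28
84 xor e3 = 67
b4 xor ef = 5b
7a xor cd = b7
2a xor 04 = 2e
05 xor d5 = d0
e2 xor 15 = f7

53cad028675bb72ed0f7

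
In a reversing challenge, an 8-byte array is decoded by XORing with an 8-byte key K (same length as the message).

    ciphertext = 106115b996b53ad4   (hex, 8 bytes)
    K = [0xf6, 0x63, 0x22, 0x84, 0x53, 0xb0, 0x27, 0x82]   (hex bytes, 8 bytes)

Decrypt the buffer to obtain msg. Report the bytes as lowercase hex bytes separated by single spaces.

e6 02 37 3d c5 05 1d 56

00010000 ⊕ 11110110 = 11100110
01100001 ⊕ 01100011 = 00000010
00010101 ⊕ 00100010 = 00110111
10111001 ⊕ 10000100 = 00111101
10010110 ⊕ 01010011 = 11000101
10110101 ⊕ 10110000 = 00000101
00111010 ⊕ 00100111 = 00011101
11010100 ⊕ 10000010 = 01010110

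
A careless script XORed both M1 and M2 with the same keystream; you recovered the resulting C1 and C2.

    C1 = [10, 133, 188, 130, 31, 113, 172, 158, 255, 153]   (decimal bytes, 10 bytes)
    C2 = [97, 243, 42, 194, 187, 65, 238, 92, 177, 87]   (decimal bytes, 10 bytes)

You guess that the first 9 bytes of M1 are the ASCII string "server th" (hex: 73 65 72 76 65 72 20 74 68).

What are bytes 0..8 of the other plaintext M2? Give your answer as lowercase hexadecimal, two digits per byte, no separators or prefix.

1813e436c14262b626

First, C1 ⊕ C2 = (M1 ⊕ K) ⊕ (M2 ⊕ K) = M1 ⊕ M2, so the key drops out. Then M2 = (M1 ⊕ M2) ⊕ M1 over the first 9 bytes.
byte 0: (0a XOR 61) XOR 73 = 6b XOR 73 = 18
byte 1: (85 XOR f3) XOR 65 = 76 XOR 65 = 13
byte 2: (bc XOR 2a) XOR 72 = 96 XOR 72 = e4
byte 3: (82 XOR c2) XOR 76 = 40 XOR 76 = 36
byte 4: (1f XOR bb) XOR 65 = a4 XOR 65 = c1
byte 5: (71 XOR 41) XOR 72 = 30 XOR 72 = 42
byte 6: (ac XOR ee) XOR 20 = 42 XOR 20 = 62
byte 7: (9e XOR 5c) XOR 74 = c2 XOR 74 = b6
byte 8: (ff XOR b1) XOR 68 = 4e XOR 68 = 26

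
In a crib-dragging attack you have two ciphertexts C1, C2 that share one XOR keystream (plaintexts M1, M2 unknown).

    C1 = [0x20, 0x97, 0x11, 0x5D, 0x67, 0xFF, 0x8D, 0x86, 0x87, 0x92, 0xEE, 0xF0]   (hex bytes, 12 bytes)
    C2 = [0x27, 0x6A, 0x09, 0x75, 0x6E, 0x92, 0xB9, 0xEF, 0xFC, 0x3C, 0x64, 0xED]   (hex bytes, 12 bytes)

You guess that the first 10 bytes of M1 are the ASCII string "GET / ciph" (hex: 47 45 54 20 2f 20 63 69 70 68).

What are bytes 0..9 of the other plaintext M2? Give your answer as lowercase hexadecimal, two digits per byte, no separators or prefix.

First, C1 ⊕ C2 = (M1 ⊕ K) ⊕ (M2 ⊕ K) = M1 ⊕ M2, so the key drops out. Then M2 = (M1 ⊕ M2) ⊕ M1 over the first 10 bytes.
byte 0: (20 xor 27) xor 47 = 07 xor 47 = 40
byte 1: (97 xor 6a) xor 45 = fd xor 45 = b8
byte 2: (11 xor 09) xor 54 = 18 xor 54 = 4c
byte 3: (5d xor 75) xor 20 = 28 xor 20 = 08
byte 4: (67 xor 6e) xor 2f = 09 xor 2f = 26
byte 5: (ff xor 92) xor 20 = 6d xor 20 = 4d
byte 6: (8d xor b9) xor 63 = 34 xor 63 = 57
byte 7: (86 xor ef) xor 69 = 69 xor 69 = 00
byte 8: (87 xor fc) xor 70 = 7b xor 70 = 0b
byte 9: (92 xor 3c) xor 68 = ae xor 68 = c6

40b84c08264d57000bc6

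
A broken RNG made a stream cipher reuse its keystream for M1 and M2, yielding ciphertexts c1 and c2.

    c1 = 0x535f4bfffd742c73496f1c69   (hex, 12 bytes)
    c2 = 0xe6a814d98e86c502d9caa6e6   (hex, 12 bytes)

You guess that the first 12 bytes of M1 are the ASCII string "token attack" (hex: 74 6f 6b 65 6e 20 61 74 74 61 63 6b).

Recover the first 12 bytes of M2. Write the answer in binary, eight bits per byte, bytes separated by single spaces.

11000001 10011000 00110100 01000011 00011101 11010010 10001000 00000101 11100100 11000100 11011001 11100100

First, c1 ⊕ c2 = (M1 ⊕ K) ⊕ (M2 ⊕ K) = M1 ⊕ M2, so the key drops out. Then M2 = (M1 ⊕ M2) ⊕ M1 over the first 12 bytes.
byte 0: (53 xor e6) xor 74 = b5 xor 74 = c1
byte 1: (5f xor a8) xor 6f = f7 xor 6f = 98
byte 2: (4b xor 14) xor 6b = 5f xor 6b = 34
byte 3: (ff xor d9) xor 65 = 26 xor 65 = 43
byte 4: (fd xor 8e) xor 6e = 73 xor 6e = 1d
byte 5: (74 xor 86) xor 20 = f2 xor 20 = d2
byte 6: (2c xor c5) xor 61 = e9 xor 61 = 88
byte 7: (73 xor 02) xor 74 = 71 xor 74 = 05
byte 8: (49 xor d9) xor 74 = 90 xor 74 = e4
byte 9: (6f xor ca) xor 61 = a5 xor 61 = c4
byte 10: (1c xor a6) xor 63 = ba xor 63 = d9
byte 11: (69 xor e6) xor 6b = 8f xor 6b = e4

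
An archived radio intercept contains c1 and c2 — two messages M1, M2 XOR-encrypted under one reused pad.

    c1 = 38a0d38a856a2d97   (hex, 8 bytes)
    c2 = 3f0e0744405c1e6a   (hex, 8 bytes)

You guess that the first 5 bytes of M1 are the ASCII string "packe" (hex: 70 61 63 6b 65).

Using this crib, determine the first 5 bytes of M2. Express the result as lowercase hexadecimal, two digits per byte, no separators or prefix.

77cfb7a5a0

First, c1 ⊕ c2 = (M1 ⊕ K) ⊕ (M2 ⊕ K) = M1 ⊕ M2, so the key drops out. Then M2 = (M1 ⊕ M2) ⊕ M1 over the first 5 bytes.
byte 0: (38 xor 3f) xor 70 = 07 xor 70 = 77
byte 1: (a0 xor 0e) xor 61 = ae xor 61 = cf
byte 2: (d3 xor 07) xor 63 = d4 xor 63 = b7
byte 3: (8a xor 44) xor 6b = ce xor 6b = a5
byte 4: (85 xor 40) xor 65 = c5 xor 65 = a0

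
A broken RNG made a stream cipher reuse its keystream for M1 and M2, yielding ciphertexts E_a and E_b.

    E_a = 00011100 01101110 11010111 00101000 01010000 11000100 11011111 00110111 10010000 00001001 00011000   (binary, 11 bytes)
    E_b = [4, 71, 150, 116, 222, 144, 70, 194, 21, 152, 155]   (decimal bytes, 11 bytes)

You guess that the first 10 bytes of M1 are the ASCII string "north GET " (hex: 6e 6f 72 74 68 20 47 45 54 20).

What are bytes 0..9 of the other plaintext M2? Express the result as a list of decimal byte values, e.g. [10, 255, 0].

[118, 70, 51, 40, 230, 116, 222, 176, 209, 177]

First, E_a ⊕ E_b = (M1 ⊕ K) ⊕ (M2 ⊕ K) = M1 ⊕ M2, so the key drops out. Then M2 = (M1 ⊕ M2) ⊕ M1 over the first 10 bytes.
byte 0: (1c ⊕ 04) ⊕ 6e = 18 ⊕ 6e = 76
byte 1: (6e ⊕ 47) ⊕ 6f = 29 ⊕ 6f = 46
byte 2: (d7 ⊕ 96) ⊕ 72 = 41 ⊕ 72 = 33
byte 3: (28 ⊕ 74) ⊕ 74 = 5c ⊕ 74 = 28
byte 4: (50 ⊕ de) ⊕ 68 = 8e ⊕ 68 = e6
byte 5: (c4 ⊕ 90) ⊕ 20 = 54 ⊕ 20 = 74
byte 6: (df ⊕ 46) ⊕ 47 = 99 ⊕ 47 = de
byte 7: (37 ⊕ c2) ⊕ 45 = f5 ⊕ 45 = b0
byte 8: (90 ⊕ 15) ⊕ 54 = 85 ⊕ 54 = d1
byte 9: (09 ⊕ 98) ⊕ 20 = 91 ⊕ 20 = b1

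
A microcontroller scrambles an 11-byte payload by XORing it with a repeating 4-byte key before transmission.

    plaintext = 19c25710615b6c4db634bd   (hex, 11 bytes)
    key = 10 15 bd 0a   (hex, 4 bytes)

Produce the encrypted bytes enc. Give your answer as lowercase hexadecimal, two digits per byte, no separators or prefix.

The 4-byte key repeats, so the effective keystream is 10 15 bd 0a 10 15 bd 0a 10 15 bd.
byte 0: 00011001 XOR 00010000 = 00001001
byte 1: 11000010 XOR 00010101 = 11010111
byte 2: 01010111 XOR 10111101 = 11101010
byte 3: 00010000 XOR 00001010 = 00011010
byte 4: 01100001 XOR 00010000 = 01110001
byte 5: 01011011 XOR 00010101 = 01001110
byte 6: 01101100 XOR 10111101 = 11010001
byte 7: 01001101 XOR 00001010 = 01000111
byte 8: 10110110 XOR 00010000 = 10100110
byte 9: 00110100 XOR 00010101 = 00100001
byte 10: 10111101 XOR 10111101 = 00000000

09d7ea1a714ed147a62100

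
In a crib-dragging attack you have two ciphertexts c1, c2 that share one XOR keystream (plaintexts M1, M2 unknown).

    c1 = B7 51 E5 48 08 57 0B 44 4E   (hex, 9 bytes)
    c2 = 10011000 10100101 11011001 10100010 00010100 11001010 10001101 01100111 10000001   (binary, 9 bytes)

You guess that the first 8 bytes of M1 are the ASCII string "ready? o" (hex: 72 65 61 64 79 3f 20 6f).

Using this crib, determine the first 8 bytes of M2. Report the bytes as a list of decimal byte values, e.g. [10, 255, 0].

[93, 145, 93, 142, 101, 162, 166, 76]

First, c1 ⊕ c2 = (M1 ⊕ K) ⊕ (M2 ⊕ K) = M1 ⊕ M2, so the key drops out. Then M2 = (M1 ⊕ M2) ⊕ M1 over the first 8 bytes.
byte 0: (b7 XOR 98) XOR 72 = 2f XOR 72 = 5d
byte 1: (51 XOR a5) XOR 65 = f4 XOR 65 = 91
byte 2: (e5 XOR d9) XOR 61 = 3c XOR 61 = 5d
byte 3: (48 XOR a2) XOR 64 = ea XOR 64 = 8e
byte 4: (08 XOR 14) XOR 79 = 1c XOR 79 = 65
byte 5: (57 XOR ca) XOR 3f = 9d XOR 3f = a2
byte 6: (0b XOR 8d) XOR 20 = 86 XOR 20 = a6
byte 7: (44 XOR 67) XOR 6f = 23 XOR 6f = 4c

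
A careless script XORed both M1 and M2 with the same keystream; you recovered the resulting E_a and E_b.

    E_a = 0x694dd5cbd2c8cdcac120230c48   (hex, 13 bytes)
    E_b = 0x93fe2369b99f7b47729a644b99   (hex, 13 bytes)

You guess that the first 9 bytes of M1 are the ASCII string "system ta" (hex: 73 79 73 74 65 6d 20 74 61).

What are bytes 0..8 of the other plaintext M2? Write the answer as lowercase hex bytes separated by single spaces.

First, E_a ⊕ E_b = (M1 ⊕ K) ⊕ (M2 ⊕ K) = M1 ⊕ M2, so the key drops out. Then M2 = (M1 ⊕ M2) ⊕ M1 over the first 9 bytes.
byte 0: (69 xor 93) xor 73 = fa xor 73 = 89
byte 1: (4d xor fe) xor 79 = b3 xor 79 = ca
byte 2: (d5 xor 23) xor 73 = f6 xor 73 = 85
byte 3: (cb xor 69) xor 74 = a2 xor 74 = d6
byte 4: (d2 xor b9) xor 65 = 6b xor 65 = 0e
byte 5: (c8 xor 9f) xor 6d = 57 xor 6d = 3a
byte 6: (cd xor 7b) xor 20 = b6 xor 20 = 96
byte 7: (ca xor 47) xor 74 = 8d xor 74 = f9
byte 8: (c1 xor 72) xor 61 = b3 xor 61 = d2

89 ca 85 d6 0e 3a 96 f9 d2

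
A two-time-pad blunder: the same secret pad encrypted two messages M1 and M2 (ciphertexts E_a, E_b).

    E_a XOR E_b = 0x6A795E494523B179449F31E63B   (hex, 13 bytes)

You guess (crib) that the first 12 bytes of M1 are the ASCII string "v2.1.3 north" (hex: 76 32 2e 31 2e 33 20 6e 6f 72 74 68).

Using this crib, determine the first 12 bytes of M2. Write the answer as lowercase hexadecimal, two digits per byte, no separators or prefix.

1c4b70786b1091172bed458e

Since E_a ⊕ E_b = M1 ⊕ M2, XORing with the guessed M1 bytes yields the corresponding M2 bytes: M2 = (E_a ⊕ E_b) ⊕ M1.
106 xor 118 =  28
121 xor  50 =  75
 94 xor  46 = 112
 73 xor  49 = 120
 69 xor  46 = 107
 35 xor  51 =  16
177 xor  32 = 145
121 xor 110 =  23
 68 xor 111 =  43
159 xor 114 = 237
 49 xor 116 =  69
230 xor 104 = 142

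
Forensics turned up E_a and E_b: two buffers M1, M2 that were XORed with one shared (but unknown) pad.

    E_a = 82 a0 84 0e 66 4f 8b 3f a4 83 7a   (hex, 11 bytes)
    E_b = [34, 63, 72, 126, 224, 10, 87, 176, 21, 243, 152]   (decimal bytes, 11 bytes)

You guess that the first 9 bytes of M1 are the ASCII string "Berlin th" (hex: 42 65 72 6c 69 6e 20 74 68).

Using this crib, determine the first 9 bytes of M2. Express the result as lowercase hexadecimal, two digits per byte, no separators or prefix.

First, E_a ⊕ E_b = (M1 ⊕ K) ⊕ (M2 ⊕ K) = M1 ⊕ M2, so the key drops out. Then M2 = (M1 ⊕ M2) ⊕ M1 over the first 9 bytes.
byte 0: (82 ⊕ 22) ⊕ 42 = a0 ⊕ 42 = e2
byte 1: (a0 ⊕ 3f) ⊕ 65 = 9f ⊕ 65 = fa
byte 2: (84 ⊕ 48) ⊕ 72 = cc ⊕ 72 = be
byte 3: (0e ⊕ 7e) ⊕ 6c = 70 ⊕ 6c = 1c
byte 4: (66 ⊕ e0) ⊕ 69 = 86 ⊕ 69 = ef
byte 5: (4f ⊕ 0a) ⊕ 6e = 45 ⊕ 6e = 2b
byte 6: (8b ⊕ 57) ⊕ 20 = dc ⊕ 20 = fc
byte 7: (3f ⊕ b0) ⊕ 74 = 8f ⊕ 74 = fb
byte 8: (a4 ⊕ 15) ⊕ 68 = b1 ⊕ 68 = d9

e2fabe1cef2bfcfbd9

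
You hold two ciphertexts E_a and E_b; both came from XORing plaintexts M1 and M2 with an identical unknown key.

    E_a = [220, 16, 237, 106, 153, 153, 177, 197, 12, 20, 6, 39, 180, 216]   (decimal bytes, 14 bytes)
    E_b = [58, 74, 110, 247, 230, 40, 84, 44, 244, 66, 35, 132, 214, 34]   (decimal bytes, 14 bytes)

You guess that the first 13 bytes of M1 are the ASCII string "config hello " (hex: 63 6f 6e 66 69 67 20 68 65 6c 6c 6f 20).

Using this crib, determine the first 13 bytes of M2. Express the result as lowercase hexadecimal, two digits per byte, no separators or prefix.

First, E_a ⊕ E_b = (M1 ⊕ K) ⊕ (M2 ⊕ K) = M1 ⊕ M2, so the key drops out. Then M2 = (M1 ⊕ M2) ⊕ M1 over the first 13 bytes.
byte 0: (dc ^ 3a) ^ 63 = e6 ^ 63 = 85
byte 1: (10 ^ 4a) ^ 6f = 5a ^ 6f = 35
byte 2: (ed ^ 6e) ^ 6e = 83 ^ 6e = ed
byte 3: (6a ^ f7) ^ 66 = 9d ^ 66 = fb
byte 4: (99 ^ e6) ^ 69 = 7f ^ 69 = 16
byte 5: (99 ^ 28) ^ 67 = b1 ^ 67 = d6
byte 6: (b1 ^ 54) ^ 20 = e5 ^ 20 = c5
byte 7: (c5 ^ 2c) ^ 68 = e9 ^ 68 = 81
byte 8: (0c ^ f4) ^ 65 = f8 ^ 65 = 9d
byte 9: (14 ^ 42) ^ 6c = 56 ^ 6c = 3a
byte 10: (06 ^ 23) ^ 6c = 25 ^ 6c = 49
byte 11: (27 ^ 84) ^ 6f = a3 ^ 6f = cc
byte 12: (b4 ^ d6) ^ 20 = 62 ^ 20 = 42

8535edfb16d6c5819d3a49cc42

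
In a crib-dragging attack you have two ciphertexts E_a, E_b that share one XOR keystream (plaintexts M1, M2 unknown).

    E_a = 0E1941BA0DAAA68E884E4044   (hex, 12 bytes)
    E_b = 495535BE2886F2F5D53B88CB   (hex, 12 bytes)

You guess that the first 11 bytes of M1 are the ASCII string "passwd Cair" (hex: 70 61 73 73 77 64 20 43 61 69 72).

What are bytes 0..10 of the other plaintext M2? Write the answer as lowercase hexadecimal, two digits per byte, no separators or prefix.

First, E_a ⊕ E_b = (M1 ⊕ K) ⊕ (M2 ⊕ K) = M1 ⊕ M2, so the key drops out. Then M2 = (M1 ⊕ M2) ⊕ M1 over the first 11 bytes.
byte 0: (0e xor 49) xor 70 = 47 xor 70 = 37
byte 1: (19 xor 55) xor 61 = 4c xor 61 = 2d
byte 2: (41 xor 35) xor 73 = 74 xor 73 = 07
byte 3: (ba xor be) xor 73 = 04 xor 73 = 77
byte 4: (0d xor 28) xor 77 = 25 xor 77 = 52
byte 5: (aa xor 86) xor 64 = 2c xor 64 = 48
byte 6: (a6 xor f2) xor 20 = 54 xor 20 = 74
byte 7: (8e xor f5) xor 43 = 7b xor 43 = 38
byte 8: (88 xor d5) xor 61 = 5d xor 61 = 3c
byte 9: (4e xor 3b) xor 69 = 75 xor 69 = 1c
byte 10: (40 xor 88) xor 72 = c8 xor 72 = ba

372d0777524874383c1cba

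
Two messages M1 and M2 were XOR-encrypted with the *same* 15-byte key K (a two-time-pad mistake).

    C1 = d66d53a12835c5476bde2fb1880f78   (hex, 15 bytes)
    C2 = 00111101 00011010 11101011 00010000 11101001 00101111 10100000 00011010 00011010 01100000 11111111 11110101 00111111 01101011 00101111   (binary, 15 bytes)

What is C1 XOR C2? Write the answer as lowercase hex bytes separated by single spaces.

eb 77 b8 b1 c1 1a 65 5d 71 be d0 44 b7 64 57

C1 ⊕ C2 = (M1 ⊕ K) ⊕ (M2 ⊕ K) = M1 ⊕ M2 — the shared key cancels under XOR.
byte 0: 11010110 ⊕ 00111101 = 11101011
byte 1: 01101101 ⊕ 00011010 = 01110111
byte 2: 01010011 ⊕ 11101011 = 10111000
byte 3: 10100001 ⊕ 00010000 = 10110001
byte 4: 00101000 ⊕ 11101001 = 11000001
byte 5: 00110101 ⊕ 00101111 = 00011010
byte 6: 11000101 ⊕ 10100000 = 01100101
byte 7: 01000111 ⊕ 00011010 = 01011101
byte 8: 01101011 ⊕ 00011010 = 01110001
byte 9: 11011110 ⊕ 01100000 = 10111110
byte 10: 00101111 ⊕ 11111111 = 11010000
byte 11: 10110001 ⊕ 11110101 = 01000100
byte 12: 10001000 ⊕ 00111111 = 10110111
byte 13: 00001111 ⊕ 01101011 = 01100100
byte 14: 01111000 ⊕ 00101111 = 01010111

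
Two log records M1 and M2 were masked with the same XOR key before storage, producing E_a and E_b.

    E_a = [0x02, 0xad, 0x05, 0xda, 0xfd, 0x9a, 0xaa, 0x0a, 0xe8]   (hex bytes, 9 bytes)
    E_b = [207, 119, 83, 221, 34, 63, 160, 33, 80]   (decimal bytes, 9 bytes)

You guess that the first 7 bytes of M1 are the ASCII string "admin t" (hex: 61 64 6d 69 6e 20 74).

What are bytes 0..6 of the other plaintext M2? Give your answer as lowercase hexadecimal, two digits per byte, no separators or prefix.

First, E_a ⊕ E_b = (M1 ⊕ K) ⊕ (M2 ⊕ K) = M1 ⊕ M2, so the key drops out. Then M2 = (M1 ⊕ M2) ⊕ M1 over the first 7 bytes.
byte 0: (02 ^ cf) ^ 61 = cd ^ 61 = ac
byte 1: (ad ^ 77) ^ 64 = da ^ 64 = be
byte 2: (05 ^ 53) ^ 6d = 56 ^ 6d = 3b
byte 3: (da ^ dd) ^ 69 = 07 ^ 69 = 6e
byte 4: (fd ^ 22) ^ 6e = df ^ 6e = b1
byte 5: (9a ^ 3f) ^ 20 = a5 ^ 20 = 85
byte 6: (aa ^ a0) ^ 74 = 0a ^ 74 = 7e

acbe3b6eb1857e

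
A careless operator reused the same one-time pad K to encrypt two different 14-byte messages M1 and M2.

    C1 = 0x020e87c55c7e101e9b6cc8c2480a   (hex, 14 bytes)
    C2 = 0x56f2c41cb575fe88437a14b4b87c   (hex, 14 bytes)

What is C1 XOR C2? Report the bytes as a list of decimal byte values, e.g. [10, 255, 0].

C1 ⊕ C2 = (M1 ⊕ K) ⊕ (M2 ⊕ K) = M1 ⊕ M2 — the shared key cancels under XOR.
02 xor 56 = 54
0e xor f2 = fc
87 xor c4 = 43
c5 xor 1c = d9
5c xor b5 = e9
7e xor 75 = 0b
10 xor fe = ee
1e xor 88 = 96
9b xor 43 = d8
6c xor 7a = 16
c8 xor 14 = dc
c2 xor b4 = 76
48 xor b8 = f0
0a xor 7c = 76

[84, 252, 67, 217, 233, 11, 238, 150, 216, 22, 220, 118, 240, 118]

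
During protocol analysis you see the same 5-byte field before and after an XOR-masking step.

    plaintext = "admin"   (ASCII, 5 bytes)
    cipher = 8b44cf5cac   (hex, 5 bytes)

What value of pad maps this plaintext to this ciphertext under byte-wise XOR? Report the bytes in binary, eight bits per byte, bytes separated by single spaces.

Since cipher = plaintext ⊕ pad, XORing both sides with plaintext gives pad = plaintext ⊕ cipher.
61 XOR 8b = ea
64 XOR 44 = 20
6d XOR cf = a2
69 XOR 5c = 35
6e XOR ac = c2

11101010 00100000 10100010 00110101 11000010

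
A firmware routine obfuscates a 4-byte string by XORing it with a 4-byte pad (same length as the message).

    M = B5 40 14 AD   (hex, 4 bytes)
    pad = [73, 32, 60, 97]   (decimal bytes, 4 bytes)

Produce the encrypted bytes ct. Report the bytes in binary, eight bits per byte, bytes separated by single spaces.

b5 ^ 49 = fc
40 ^ 20 = 60
14 ^ 3c = 28
ad ^ 61 = cc

11111100 01100000 00101000 11001100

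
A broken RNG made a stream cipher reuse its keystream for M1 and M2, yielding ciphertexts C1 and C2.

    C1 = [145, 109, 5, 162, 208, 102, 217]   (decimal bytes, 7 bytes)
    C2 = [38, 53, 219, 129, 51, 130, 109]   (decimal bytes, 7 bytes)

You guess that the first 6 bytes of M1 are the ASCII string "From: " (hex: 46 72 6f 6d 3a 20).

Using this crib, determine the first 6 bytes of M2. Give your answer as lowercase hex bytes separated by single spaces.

First, C1 ⊕ C2 = (M1 ⊕ K) ⊕ (M2 ⊕ K) = M1 ⊕ M2, so the key drops out. Then M2 = (M1 ⊕ M2) ⊕ M1 over the first 6 bytes.
byte 0: (91 ⊕ 26) ⊕ 46 = b7 ⊕ 46 = f1
byte 1: (6d ⊕ 35) ⊕ 72 = 58 ⊕ 72 = 2a
byte 2: (05 ⊕ db) ⊕ 6f = de ⊕ 6f = b1
byte 3: (a2 ⊕ 81) ⊕ 6d = 23 ⊕ 6d = 4e
byte 4: (d0 ⊕ 33) ⊕ 3a = e3 ⊕ 3a = d9
byte 5: (66 ⊕ 82) ⊕ 20 = e4 ⊕ 20 = c4

f1 2a b1 4e d9 c4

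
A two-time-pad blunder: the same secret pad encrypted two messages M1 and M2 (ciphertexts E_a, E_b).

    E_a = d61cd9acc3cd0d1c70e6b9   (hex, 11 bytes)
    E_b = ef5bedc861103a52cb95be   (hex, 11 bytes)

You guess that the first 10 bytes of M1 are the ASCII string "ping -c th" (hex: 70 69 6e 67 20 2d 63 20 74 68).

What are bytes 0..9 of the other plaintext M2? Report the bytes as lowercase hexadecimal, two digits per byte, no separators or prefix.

First, E_a ⊕ E_b = (M1 ⊕ K) ⊕ (M2 ⊕ K) = M1 ⊕ M2, so the key drops out. Then M2 = (M1 ⊕ M2) ⊕ M1 over the first 10 bytes.
byte 0: (d6 XOR ef) XOR 70 = 39 XOR 70 = 49
byte 1: (1c XOR 5b) XOR 69 = 47 XOR 69 = 2e
byte 2: (d9 XOR ed) XOR 6e = 34 XOR 6e = 5a
byte 3: (ac XOR c8) XOR 67 = 64 XOR 67 = 03
byte 4: (c3 XOR 61) XOR 20 = a2 XOR 20 = 82
byte 5: (cd XOR 10) XOR 2d = dd XOR 2d = f0
byte 6: (0d XOR 3a) XOR 63 = 37 XOR 63 = 54
byte 7: (1c XOR 52) XOR 20 = 4e XOR 20 = 6e
byte 8: (70 XOR cb) XOR 74 = bb XOR 74 = cf
byte 9: (e6 XOR 95) XOR 68 = 73 XOR 68 = 1b

492e5a0382f0546ecf1b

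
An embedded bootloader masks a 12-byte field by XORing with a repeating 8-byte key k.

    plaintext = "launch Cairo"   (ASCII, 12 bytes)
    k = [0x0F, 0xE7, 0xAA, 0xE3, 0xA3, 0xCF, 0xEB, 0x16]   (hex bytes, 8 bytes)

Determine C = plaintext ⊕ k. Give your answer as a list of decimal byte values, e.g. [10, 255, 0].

The 8-byte key repeats, so the effective keystream is 0f e7 aa e3 a3 cf eb 16 0f e7 aa e3.
byte 0: 108 ^  15 =  99
byte 1:  97 ^ 231 = 134
byte 2: 117 ^ 170 = 223
byte 3: 110 ^ 227 = 141
byte 4:  99 ^ 163 = 192
byte 5: 104 ^ 207 = 167
byte 6:  32 ^ 235 = 203
byte 7:  67 ^  22 =  85
byte 8:  97 ^  15 = 110
byte 9: 105 ^ 231 = 142
byte 10: 114 ^ 170 = 216
byte 11: 111 ^ 227 = 140

[99, 134, 223, 141, 192, 167, 203, 85, 110, 142, 216, 140]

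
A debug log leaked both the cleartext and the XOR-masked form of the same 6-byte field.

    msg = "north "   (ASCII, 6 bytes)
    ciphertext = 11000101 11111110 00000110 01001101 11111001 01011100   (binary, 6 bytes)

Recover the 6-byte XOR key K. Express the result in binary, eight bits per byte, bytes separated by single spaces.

10101011 10010001 01110100 00111001 10010001 01111100

Since ciphertext = msg ⊕ K, XORing both sides with msg gives K = msg ⊕ ciphertext.
6e XOR c5 = ab
6f XOR fe = 91
72 XOR 06 = 74
74 XOR 4d = 39
68 XOR f9 = 91
20 XOR 5c = 7c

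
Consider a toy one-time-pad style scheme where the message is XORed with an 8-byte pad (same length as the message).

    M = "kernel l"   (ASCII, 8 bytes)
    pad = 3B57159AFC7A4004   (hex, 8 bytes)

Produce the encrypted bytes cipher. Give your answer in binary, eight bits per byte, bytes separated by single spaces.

XOR is its own inverse, so applying the key byte-wise gives the result directly.
byte 0: 6b ^ 3b = 50
byte 1: 65 ^ 57 = 32
byte 2: 72 ^ 15 = 67
byte 3: 6e ^ 9a = f4
byte 4: 65 ^ fc = 99
byte 5: 6c ^ 7a = 16
byte 6: 20 ^ 40 = 60
byte 7: 6c ^ 04 = 68

01010000 00110010 01100111 11110100 10011001 00010110 01100000 01101000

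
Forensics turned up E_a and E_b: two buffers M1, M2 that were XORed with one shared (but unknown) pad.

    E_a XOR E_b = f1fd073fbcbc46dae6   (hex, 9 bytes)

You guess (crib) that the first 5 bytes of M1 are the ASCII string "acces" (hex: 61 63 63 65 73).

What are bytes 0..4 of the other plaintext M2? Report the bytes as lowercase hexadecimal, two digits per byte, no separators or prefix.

Since E_a ⊕ E_b = M1 ⊕ M2, XORing with the guessed M1 bytes yields the corresponding M2 bytes: M2 = (E_a ⊕ E_b) ⊕ M1.
11110001 XOR 01100001 = 10010000
11111101 XOR 01100011 = 10011110
00000111 XOR 01100011 = 01100100
00111111 XOR 01100101 = 01011010
10111100 XOR 01110011 = 11001111

909e645acf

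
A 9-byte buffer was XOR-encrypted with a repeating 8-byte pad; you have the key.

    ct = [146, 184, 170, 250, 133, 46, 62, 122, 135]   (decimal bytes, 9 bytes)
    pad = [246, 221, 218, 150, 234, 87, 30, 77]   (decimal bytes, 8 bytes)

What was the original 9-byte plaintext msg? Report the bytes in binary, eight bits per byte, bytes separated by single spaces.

01100100 01100101 01110000 01101100 01101111 01111001 00100000 00110111 01110001

The 8-byte key repeats, so the effective keystream is f6 dd da 96 ea 57 1e 4d f6.
byte 0: 10010010 ^ 11110110 = 01100100
byte 1: 10111000 ^ 11011101 = 01100101
byte 2: 10101010 ^ 11011010 = 01110000
byte 3: 11111010 ^ 10010110 = 01101100
byte 4: 10000101 ^ 11101010 = 01101111
byte 5: 00101110 ^ 01010111 = 01111001
byte 6: 00111110 ^ 00011110 = 00100000
byte 7: 01111010 ^ 01001101 = 00110111
byte 8: 10000111 ^ 11110110 = 01110001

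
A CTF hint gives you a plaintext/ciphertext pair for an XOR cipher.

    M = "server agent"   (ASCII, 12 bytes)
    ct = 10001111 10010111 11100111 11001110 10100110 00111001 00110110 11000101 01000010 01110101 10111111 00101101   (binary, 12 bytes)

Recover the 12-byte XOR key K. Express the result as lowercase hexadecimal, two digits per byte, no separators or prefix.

fcf295b8c34b16a42510d159

Since ct = M ⊕ K, XORing both sides with M gives K = M ⊕ ct.
byte 0: 115 ^ 143 = 252
byte 1: 101 ^ 151 = 242
byte 2: 114 ^ 231 = 149
byte 3: 118 ^ 206 = 184
byte 4: 101 ^ 166 = 195
byte 5: 114 ^  57 =  75
byte 6:  32 ^  54 =  22
byte 7:  97 ^ 197 = 164
byte 8: 103 ^  66 =  37
byte 9: 101 ^ 117 =  16
byte 10: 110 ^ 191 = 209
byte 11: 116 ^  45 =  89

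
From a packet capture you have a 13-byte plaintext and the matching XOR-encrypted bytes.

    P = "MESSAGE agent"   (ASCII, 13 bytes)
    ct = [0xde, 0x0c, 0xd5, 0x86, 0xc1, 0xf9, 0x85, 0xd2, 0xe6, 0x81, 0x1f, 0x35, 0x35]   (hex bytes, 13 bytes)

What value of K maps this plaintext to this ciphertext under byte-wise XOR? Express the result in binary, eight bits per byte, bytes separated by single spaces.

10010011 01001001 10000110 11010101 10000000 10111110 11000000 11110010 10000111 11100110 01111010 01011011 01000001

Since ct = P ⊕ K, XORing both sides with P gives K = P ⊕ ct.
4d ^ de = 93
45 ^ 0c = 49
53 ^ d5 = 86
53 ^ 86 = d5
41 ^ c1 = 80
47 ^ f9 = be
45 ^ 85 = c0
20 ^ d2 = f2
61 ^ e6 = 87
67 ^ 81 = e6
65 ^ 1f = 7a
6e ^ 35 = 5b
74 ^ 35 = 41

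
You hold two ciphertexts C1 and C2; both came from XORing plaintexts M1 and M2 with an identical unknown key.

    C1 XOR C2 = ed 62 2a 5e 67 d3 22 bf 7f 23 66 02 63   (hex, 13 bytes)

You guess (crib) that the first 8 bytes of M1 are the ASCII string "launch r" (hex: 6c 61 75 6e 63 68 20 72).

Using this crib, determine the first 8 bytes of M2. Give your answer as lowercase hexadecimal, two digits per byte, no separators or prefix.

81035f3004bb02cd

Since C1 ⊕ C2 = M1 ⊕ M2, XORing with the guessed M1 bytes yields the corresponding M2 bytes: M2 = (C1 ⊕ C2) ⊕ M1.
11101101 XOR 01101100 = 10000001
01100010 XOR 01100001 = 00000011
00101010 XOR 01110101 = 01011111
01011110 XOR 01101110 = 00110000
01100111 XOR 01100011 = 00000100
11010011 XOR 01101000 = 10111011
00100010 XOR 00100000 = 00000010
10111111 XOR 01110010 = 11001101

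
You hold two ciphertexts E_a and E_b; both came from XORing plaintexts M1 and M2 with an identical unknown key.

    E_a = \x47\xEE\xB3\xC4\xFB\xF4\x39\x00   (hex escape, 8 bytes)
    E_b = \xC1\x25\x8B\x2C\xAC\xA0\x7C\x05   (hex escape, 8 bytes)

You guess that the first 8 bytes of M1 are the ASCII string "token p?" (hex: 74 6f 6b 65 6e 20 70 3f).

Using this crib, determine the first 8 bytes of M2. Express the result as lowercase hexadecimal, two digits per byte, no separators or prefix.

f2a4538d3974353a

First, E_a ⊕ E_b = (M1 ⊕ K) ⊕ (M2 ⊕ K) = M1 ⊕ M2, so the key drops out. Then M2 = (M1 ⊕ M2) ⊕ M1 over the first 8 bytes.
byte 0: (47 xor c1) xor 74 = 86 xor 74 = f2
byte 1: (ee xor 25) xor 6f = cb xor 6f = a4
byte 2: (b3 xor 8b) xor 6b = 38 xor 6b = 53
byte 3: (c4 xor 2c) xor 65 = e8 xor 65 = 8d
byte 4: (fb xor ac) xor 6e = 57 xor 6e = 39
byte 5: (f4 xor a0) xor 20 = 54 xor 20 = 74
byte 6: (39 xor 7c) xor 70 = 45 xor 70 = 35
byte 7: (00 xor 05) xor 3f = 05 xor 3f = 3a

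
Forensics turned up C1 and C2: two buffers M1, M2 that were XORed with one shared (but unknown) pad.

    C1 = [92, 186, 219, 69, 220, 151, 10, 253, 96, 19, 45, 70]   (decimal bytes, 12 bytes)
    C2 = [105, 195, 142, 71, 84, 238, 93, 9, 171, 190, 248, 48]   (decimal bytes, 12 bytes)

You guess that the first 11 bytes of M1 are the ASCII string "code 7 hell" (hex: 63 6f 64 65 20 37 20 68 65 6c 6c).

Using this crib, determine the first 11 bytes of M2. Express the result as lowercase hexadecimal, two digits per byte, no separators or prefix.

First, C1 ⊕ C2 = (M1 ⊕ K) ⊕ (M2 ⊕ K) = M1 ⊕ M2, so the key drops out. Then M2 = (M1 ⊕ M2) ⊕ M1 over the first 11 bytes.
byte 0: (5c XOR 69) XOR 63 = 35 XOR 63 = 56
byte 1: (ba XOR c3) XOR 6f = 79 XOR 6f = 16
byte 2: (db XOR 8e) XOR 64 = 55 XOR 64 = 31
byte 3: (45 XOR 47) XOR 65 = 02 XOR 65 = 67
byte 4: (dc XOR 54) XOR 20 = 88 XOR 20 = a8
byte 5: (97 XOR ee) XOR 37 = 79 XOR 37 = 4e
byte 6: (0a XOR 5d) XOR 20 = 57 XOR 20 = 77
byte 7: (fd XOR 09) XOR 68 = f4 XOR 68 = 9c
byte 8: (60 XOR ab) XOR 65 = cb XOR 65 = ae
byte 9: (13 XOR be) XOR 6c = ad XOR 6c = c1
byte 10: (2d XOR f8) XOR 6c = d5 XOR 6c = b9

56163167a84e779caec1b9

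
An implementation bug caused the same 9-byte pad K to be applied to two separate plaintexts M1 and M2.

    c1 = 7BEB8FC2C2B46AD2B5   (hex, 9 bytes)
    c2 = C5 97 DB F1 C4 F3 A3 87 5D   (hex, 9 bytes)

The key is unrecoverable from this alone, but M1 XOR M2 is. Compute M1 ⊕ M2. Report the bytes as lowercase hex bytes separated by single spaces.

c1 ⊕ c2 = (M1 ⊕ K) ⊕ (M2 ⊕ K) = M1 ⊕ M2 — the shared key cancels under XOR.
01111011 xor 11000101 = 10111110
11101011 xor 10010111 = 01111100
10001111 xor 11011011 = 01010100
11000010 xor 11110001 = 00110011
11000010 xor 11000100 = 00000110
10110100 xor 11110011 = 01000111
01101010 xor 10100011 = 11001001
11010010 xor 10000111 = 01010101
10110101 xor 01011101 = 11101000

be 7c 54 33 06 47 c9 55 e8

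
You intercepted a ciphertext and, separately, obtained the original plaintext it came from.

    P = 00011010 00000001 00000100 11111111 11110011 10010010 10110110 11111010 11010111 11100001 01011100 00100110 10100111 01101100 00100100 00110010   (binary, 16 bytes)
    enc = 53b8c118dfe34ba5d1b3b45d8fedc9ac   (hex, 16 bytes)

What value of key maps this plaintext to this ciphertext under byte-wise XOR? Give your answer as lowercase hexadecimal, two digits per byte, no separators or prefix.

Since enc = P ⊕ key, XORing both sides with P gives key = P ⊕ enc.
byte 0: 00011010 XOR 01010011 = 01001001
byte 1: 00000001 XOR 10111000 = 10111001
byte 2: 00000100 XOR 11000001 = 11000101
byte 3: 11111111 XOR 00011000 = 11100111
byte 4: 11110011 XOR 11011111 = 00101100
byte 5: 10010010 XOR 11100011 = 01110001
byte 6: 10110110 XOR 01001011 = 11111101
byte 7: 11111010 XOR 10100101 = 01011111
byte 8: 11010111 XOR 11010001 = 00000110
byte 9: 11100001 XOR 10110011 = 01010010
byte 10: 01011100 XOR 10110100 = 11101000
byte 11: 00100110 XOR 01011101 = 01111011
byte 12: 10100111 XOR 10001111 = 00101000
byte 13: 01101100 XOR 11101101 = 10000001
byte 14: 00100100 XOR 11001001 = 11101101
byte 15: 00110010 XOR 10101100 = 10011110

49b9c5e72c71fd5f0652e87b2881ed9e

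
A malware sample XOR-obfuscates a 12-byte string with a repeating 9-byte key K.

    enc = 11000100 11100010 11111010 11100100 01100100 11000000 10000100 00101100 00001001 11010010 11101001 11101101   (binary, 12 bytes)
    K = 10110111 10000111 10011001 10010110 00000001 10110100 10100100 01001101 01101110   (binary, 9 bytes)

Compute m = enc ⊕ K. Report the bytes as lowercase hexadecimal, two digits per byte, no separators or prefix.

The 9-byte key repeats, so the effective keystream is b7 87 99 96 01 b4 a4 4d 6e b7 87 99.
byte 0: 196 ⊕ 183 = 115
byte 1: 226 ⊕ 135 = 101
byte 2: 250 ⊕ 153 =  99
byte 3: 228 ⊕ 150 = 114
byte 4: 100 ⊕   1 = 101
byte 5: 192 ⊕ 180 = 116
byte 6: 132 ⊕ 164 =  32
byte 7:  44 ⊕  77 =  97
byte 8:   9 ⊕ 110 = 103
byte 9: 210 ⊕ 183 = 101
byte 10: 233 ⊕ 135 = 110
byte 11: 237 ⊕ 153 = 116

736563726574206167656e74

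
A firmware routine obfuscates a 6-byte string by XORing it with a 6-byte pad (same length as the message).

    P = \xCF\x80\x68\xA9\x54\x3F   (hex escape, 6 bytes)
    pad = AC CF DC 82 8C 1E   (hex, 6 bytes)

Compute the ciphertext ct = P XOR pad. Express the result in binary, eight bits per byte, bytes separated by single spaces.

XOR is its own inverse, so applying the key byte-wise gives the result directly.
207 XOR 172 =  99
128 XOR 207 =  79
104 XOR 220 = 180
169 XOR 130 =  43
 84 XOR 140 = 216
 63 XOR  30 =  33

01100011 01001111 10110100 00101011 11011000 00100001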